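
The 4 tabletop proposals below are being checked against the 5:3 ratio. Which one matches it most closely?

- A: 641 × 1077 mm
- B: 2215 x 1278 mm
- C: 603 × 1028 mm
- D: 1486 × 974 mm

A

Ratios (long/short): A ≈ 1.680; B ≈ 1.733; C ≈ 1.705; D ≈ 1.526.
5:3 ≈ 1.667; option A is nearest (Δ 0.013).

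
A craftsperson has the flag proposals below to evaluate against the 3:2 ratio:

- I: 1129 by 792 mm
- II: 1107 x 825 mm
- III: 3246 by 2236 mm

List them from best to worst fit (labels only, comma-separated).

I: 1129/792 ≈ 1.426 → |1.426 − 1.500| = 0.074
II: 1107/825 ≈ 1.342 → |1.342 − 1.500| = 0.158
III: 3246/2236 ≈ 1.452 → |1.452 − 1.500| = 0.048

III, I, II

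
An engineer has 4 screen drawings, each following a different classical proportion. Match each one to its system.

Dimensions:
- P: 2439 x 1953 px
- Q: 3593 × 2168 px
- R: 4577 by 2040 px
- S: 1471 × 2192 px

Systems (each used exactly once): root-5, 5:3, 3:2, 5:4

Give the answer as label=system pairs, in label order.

P=5:4, Q=5:3, R=root-5, S=3:2

P = 2439/1953 ≈ 1.249 → 5:4 (1.250)
Q = 3593/2168 ≈ 1.657 → 5:3 (1.667)
R = 4577/2040 ≈ 2.244 → root-5 (2.236)
S = 2192/1471 ≈ 1.490 → 3:2 (1.500)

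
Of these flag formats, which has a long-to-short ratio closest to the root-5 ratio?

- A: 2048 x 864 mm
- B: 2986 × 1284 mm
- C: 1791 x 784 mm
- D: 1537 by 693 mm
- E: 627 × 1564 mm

D

Target root-5 ≈ 2.236.
A: 2.370 (Δ0.134)  B: 2.326 (Δ0.090)  C: 2.284 (Δ0.048)  D: 2.218 (Δ0.018)  E: 2.494 (Δ0.258)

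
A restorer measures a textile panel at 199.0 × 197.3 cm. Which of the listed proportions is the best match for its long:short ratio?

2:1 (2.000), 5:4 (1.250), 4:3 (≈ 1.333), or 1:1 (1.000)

Ratio = 199.0 / 197.3 ≈ 1.009.
Distances: 2:1 2.000 (Δ 0.991); 5:4 1.250 (Δ 0.241); 4:3 1.333 (Δ 0.324); 1:1 1.000 (Δ 0.009).

1:1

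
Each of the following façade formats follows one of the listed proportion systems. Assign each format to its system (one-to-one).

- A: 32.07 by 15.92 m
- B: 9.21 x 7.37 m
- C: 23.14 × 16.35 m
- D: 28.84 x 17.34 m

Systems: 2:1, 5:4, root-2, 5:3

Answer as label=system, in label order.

A = 32.07/15.92 ≈ 2.014 → 2:1 (2.000)
B = 9.21/7.37 ≈ 1.250 → 5:4 (1.250)
C = 23.14/16.35 ≈ 1.415 → root-2 (1.414)
D = 28.84/17.34 ≈ 1.663 → 5:3 (1.667)

A=2:1, B=5:4, C=root-2, D=5:3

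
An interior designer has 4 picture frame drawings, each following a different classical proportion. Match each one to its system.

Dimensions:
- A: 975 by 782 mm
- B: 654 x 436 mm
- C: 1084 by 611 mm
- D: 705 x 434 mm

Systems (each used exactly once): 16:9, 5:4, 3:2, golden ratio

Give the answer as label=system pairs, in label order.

A = 975/782 ≈ 1.247 → 5:4 (1.250)
B = 654/436 ≈ 1.500 → 3:2 (1.500)
C = 1084/611 ≈ 1.774 → 16:9 (1.778)
D = 705/434 ≈ 1.624 → golden ratio (1.618)

A=5:4, B=3:2, C=16:9, D=golden ratio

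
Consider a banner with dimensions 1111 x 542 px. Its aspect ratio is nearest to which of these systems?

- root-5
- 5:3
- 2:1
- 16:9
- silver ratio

2:1

Ratio = 1111 / 542 ≈ 2.050.
Distances: root-5 2.236 (Δ 0.186); 5:3 1.667 (Δ 0.383); 2:1 2.000 (Δ 0.050); 16:9 1.778 (Δ 0.272); silver ratio 2.414 (Δ 0.364).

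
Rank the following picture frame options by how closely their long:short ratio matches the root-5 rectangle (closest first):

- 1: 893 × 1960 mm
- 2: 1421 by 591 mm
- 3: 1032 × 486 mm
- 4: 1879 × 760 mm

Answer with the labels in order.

1, 3, 2, 4

1: 1960/893 ≈ 2.195 → |2.195 − 2.236| = 0.041
2: 1421/591 ≈ 2.404 → |2.404 − 2.236| = 0.168
3: 1032/486 ≈ 2.123 → |2.123 − 2.236| = 0.113
4: 1879/760 ≈ 2.472 → |2.472 − 2.236| = 0.236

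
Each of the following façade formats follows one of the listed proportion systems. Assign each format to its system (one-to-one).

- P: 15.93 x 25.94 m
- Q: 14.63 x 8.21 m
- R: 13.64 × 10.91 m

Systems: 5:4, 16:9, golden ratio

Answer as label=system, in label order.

P=golden ratio, Q=16:9, R=5:4

P = 25.94/15.93 ≈ 1.628 → golden ratio (1.618)
Q = 14.63/8.21 ≈ 1.782 → 16:9 (1.778)
R = 13.64/10.91 ≈ 1.250 → 5:4 (1.250)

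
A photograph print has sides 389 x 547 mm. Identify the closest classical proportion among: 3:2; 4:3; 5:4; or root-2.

Ratio = 547 / 389 ≈ 1.406.
Distances: 3:2 1.500 (Δ 0.094); 4:3 1.333 (Δ 0.073); 5:4 1.250 (Δ 0.156); root-2 1.414 (Δ 0.008).

root-2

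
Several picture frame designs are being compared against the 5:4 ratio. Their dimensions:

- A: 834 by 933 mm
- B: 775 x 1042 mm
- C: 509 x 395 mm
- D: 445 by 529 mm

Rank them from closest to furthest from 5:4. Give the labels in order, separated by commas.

C, D, B, A

Ratios: A = 933 / 834 ≈ 1.119; B = 1042 / 775 ≈ 1.345; C = 509 / 395 ≈ 1.289; D = 529 / 445 ≈ 1.189.
|Δ from 1.250|: A 0.131; B 0.095; C 0.039; D 0.061.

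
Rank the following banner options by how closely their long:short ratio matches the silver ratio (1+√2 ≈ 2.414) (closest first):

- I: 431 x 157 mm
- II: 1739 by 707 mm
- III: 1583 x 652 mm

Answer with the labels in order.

I: 431/157 ≈ 2.745 → |2.745 − 2.414| = 0.331
II: 1739/707 ≈ 2.460 → |2.460 − 2.414| = 0.046
III: 1583/652 ≈ 2.428 → |2.428 − 2.414| = 0.014

III, II, I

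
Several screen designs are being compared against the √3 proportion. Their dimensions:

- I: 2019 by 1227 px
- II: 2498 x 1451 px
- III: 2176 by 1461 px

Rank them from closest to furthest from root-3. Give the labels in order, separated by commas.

I: 2019/1227 ≈ 1.645 → |1.645 − 1.732| = 0.087
II: 2498/1451 ≈ 1.722 → |1.722 − 1.732| = 0.010
III: 2176/1461 ≈ 1.489 → |1.489 − 1.732| = 0.243

II, I, III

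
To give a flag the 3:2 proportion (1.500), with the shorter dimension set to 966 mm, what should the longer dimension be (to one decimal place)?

1449.0 mm

3:2 = 1.50000.
Longer side = 966 × 1.50000 ≈ 1449.000 → 1449.0 mm.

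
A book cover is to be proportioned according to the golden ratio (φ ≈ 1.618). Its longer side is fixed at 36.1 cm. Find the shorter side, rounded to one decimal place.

22.3 cm

golden ratio ≈ 1.61803.
Shorter side = 36.1 ÷ 1.61803 ≈ 22.311 → 22.3 cm.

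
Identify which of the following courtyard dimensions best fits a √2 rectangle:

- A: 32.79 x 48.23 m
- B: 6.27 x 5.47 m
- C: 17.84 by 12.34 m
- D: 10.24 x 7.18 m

Ratios (long/short): A ≈ 1.471; B ≈ 1.146; C ≈ 1.446; D ≈ 1.426.
root-2 ≈ 1.414; option D is nearest (Δ 0.012).

D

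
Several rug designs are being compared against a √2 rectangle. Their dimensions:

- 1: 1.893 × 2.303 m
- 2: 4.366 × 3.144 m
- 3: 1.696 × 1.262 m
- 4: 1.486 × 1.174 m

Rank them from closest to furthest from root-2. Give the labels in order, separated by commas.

2, 3, 4, 1

Ratios: 1 = 2.303 / 1.893 ≈ 1.217; 2 = 4.366 / 3.144 ≈ 1.389; 3 = 1.696 / 1.262 ≈ 1.344; 4 = 1.486 / 1.174 ≈ 1.266.
|Δ from 1.414|: 1 0.197; 2 0.025; 3 0.070; 4 0.148.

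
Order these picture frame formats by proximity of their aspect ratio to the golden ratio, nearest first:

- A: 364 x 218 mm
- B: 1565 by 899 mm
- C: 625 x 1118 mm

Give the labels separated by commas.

A, B, C

Ratios: A = 364 / 218 ≈ 1.670; B = 1565 / 899 ≈ 1.741; C = 1118 / 625 ≈ 1.789.
|Δ from 1.618|: A 0.052; B 0.123; C 0.171.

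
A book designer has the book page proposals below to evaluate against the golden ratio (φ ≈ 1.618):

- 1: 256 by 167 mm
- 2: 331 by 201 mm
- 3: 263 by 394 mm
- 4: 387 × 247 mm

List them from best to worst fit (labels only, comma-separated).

1: 256/167 ≈ 1.533 → |1.533 − 1.618| = 0.085
2: 331/201 ≈ 1.647 → |1.647 − 1.618| = 0.029
3: 394/263 ≈ 1.498 → |1.498 − 1.618| = 0.120
4: 387/247 ≈ 1.567 → |1.567 − 1.618| = 0.051

2, 4, 1, 3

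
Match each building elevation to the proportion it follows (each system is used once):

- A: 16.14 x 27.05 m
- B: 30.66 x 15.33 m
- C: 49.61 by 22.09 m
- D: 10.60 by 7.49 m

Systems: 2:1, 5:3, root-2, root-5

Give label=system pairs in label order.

Ratios: A ≈ 1.676; B ≈ 2.000; C ≈ 2.246; D ≈ 1.415.
Targets: 2:1 ≈ 2.000; 5:3 ≈ 1.667; root-2 ≈ 1.414; root-5 ≈ 2.236.

A=5:3, B=2:1, C=root-5, D=root-2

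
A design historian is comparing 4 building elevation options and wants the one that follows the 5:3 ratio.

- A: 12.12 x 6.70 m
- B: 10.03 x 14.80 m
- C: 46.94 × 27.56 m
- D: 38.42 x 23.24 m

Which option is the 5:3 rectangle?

Ratios (long/short): A ≈ 1.809; B ≈ 1.476; C ≈ 1.703; D ≈ 1.653.
5:3 ≈ 1.667; option D is nearest (Δ 0.014).

D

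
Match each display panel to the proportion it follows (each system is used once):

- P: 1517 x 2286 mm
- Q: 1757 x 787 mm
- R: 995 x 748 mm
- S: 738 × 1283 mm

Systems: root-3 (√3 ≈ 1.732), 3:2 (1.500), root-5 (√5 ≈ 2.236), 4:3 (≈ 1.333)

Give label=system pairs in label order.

P=3:2, Q=root-5, R=4:3, S=root-3

Ratios: P ≈ 1.507; Q ≈ 2.233; R ≈ 1.330; S ≈ 1.738.
Targets: root-3 ≈ 1.732; 3:2 ≈ 1.500; root-5 ≈ 2.236; 4:3 ≈ 1.333.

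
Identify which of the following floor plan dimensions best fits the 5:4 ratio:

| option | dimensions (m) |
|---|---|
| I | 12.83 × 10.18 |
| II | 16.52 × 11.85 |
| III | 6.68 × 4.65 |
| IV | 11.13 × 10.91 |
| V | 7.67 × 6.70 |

I

Ratios (long/short): I ≈ 1.260; II ≈ 1.394; III ≈ 1.437; IV ≈ 1.020; V ≈ 1.145.
5:4 ≈ 1.250; option I is nearest (Δ 0.010).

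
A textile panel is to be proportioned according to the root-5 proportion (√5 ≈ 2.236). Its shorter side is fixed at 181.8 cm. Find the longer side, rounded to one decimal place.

406.5 cm

root-5 ≈ 2.23607.
Longer side = 181.8 × 2.23607 ≈ 406.518 → 406.5 cm.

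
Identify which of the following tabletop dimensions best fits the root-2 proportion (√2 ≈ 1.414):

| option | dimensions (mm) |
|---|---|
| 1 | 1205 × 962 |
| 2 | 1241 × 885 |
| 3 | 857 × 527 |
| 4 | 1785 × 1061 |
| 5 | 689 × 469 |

2

Target root-2 ≈ 1.414.
1: 1.253 (Δ0.161)  2: 1.402 (Δ0.012)  3: 1.626 (Δ0.212)  4: 1.682 (Δ0.268)  5: 1.469 (Δ0.055)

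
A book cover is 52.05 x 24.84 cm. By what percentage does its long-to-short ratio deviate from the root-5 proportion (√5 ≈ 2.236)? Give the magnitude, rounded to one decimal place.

Ratio = 52.05 / 24.84 ≈ 2.0954.
Ideal root-5 ≈ 2.2361. |2.0954 − 2.2361| / 2.2361 ≈ 6.29% → 6.3%.

6.3%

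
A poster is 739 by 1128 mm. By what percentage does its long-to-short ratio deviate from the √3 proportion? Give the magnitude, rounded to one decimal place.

Ratio = 1128 / 739 ≈ 1.5264.
Ideal root-3 ≈ 1.7321. |1.5264 − 1.7321| / 1.7321 ≈ 11.88% → 11.9%.

11.9%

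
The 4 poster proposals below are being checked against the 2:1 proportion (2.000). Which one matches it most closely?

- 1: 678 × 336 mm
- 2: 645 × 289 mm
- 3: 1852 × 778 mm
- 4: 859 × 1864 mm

Ratios (long/short): 1 ≈ 2.018; 2 ≈ 2.232; 3 ≈ 2.380; 4 ≈ 2.170.
2:1 ≈ 2.000; option 1 is nearest (Δ 0.018).

1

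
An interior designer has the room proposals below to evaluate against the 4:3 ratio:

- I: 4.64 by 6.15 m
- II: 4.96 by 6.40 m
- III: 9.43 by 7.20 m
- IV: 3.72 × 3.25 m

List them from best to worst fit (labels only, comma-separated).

Ratios: I = 6.15 / 4.64 ≈ 1.325; II = 6.40 / 4.96 ≈ 1.290; III = 9.43 / 7.20 ≈ 1.310; IV = 3.72 / 3.25 ≈ 1.145.
|Δ from 1.333|: I 0.008; II 0.043; III 0.023; IV 0.188.

I, III, II, IV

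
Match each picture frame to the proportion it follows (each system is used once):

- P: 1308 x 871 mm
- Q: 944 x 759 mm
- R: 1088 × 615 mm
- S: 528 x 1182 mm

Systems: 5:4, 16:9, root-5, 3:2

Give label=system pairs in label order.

P=3:2, Q=5:4, R=16:9, S=root-5

P = 1308/871 ≈ 1.502 → 3:2 (1.500)
Q = 944/759 ≈ 1.244 → 5:4 (1.250)
R = 1088/615 ≈ 1.769 → 16:9 (1.778)
S = 1182/528 ≈ 2.239 → root-5 (2.236)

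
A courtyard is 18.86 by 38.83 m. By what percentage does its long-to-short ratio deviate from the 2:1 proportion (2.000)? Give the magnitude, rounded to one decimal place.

Ratio = 38.83 / 18.86 ≈ 2.0589.
Ideal 2:1 = 2.0000. |2.0589 − 2.0000| / 2.0000 ≈ 2.94% → 2.9%.

2.9%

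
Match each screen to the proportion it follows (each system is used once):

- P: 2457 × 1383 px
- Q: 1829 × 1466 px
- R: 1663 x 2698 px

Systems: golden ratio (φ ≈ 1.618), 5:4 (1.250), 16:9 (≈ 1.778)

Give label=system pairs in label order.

Ratios: P ≈ 1.777; Q ≈ 1.248; R ≈ 1.622.
Targets: golden ratio ≈ 1.618; 5:4 ≈ 1.250; 16:9 ≈ 1.778.

P=16:9, Q=5:4, R=golden ratio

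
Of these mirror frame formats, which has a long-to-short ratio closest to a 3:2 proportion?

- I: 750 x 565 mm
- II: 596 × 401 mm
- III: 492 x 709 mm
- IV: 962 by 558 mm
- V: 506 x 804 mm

II

Target 3:2 ≈ 1.500.
I: 1.327 (Δ0.173)  II: 1.486 (Δ0.014)  III: 1.441 (Δ0.059)  IV: 1.724 (Δ0.224)  V: 1.589 (Δ0.089)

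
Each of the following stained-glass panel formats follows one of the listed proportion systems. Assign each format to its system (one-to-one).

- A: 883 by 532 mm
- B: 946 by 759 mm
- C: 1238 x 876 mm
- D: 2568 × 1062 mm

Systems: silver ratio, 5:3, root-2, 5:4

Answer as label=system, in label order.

A=5:3, B=5:4, C=root-2, D=silver ratio

Ratios: A ≈ 1.660; B ≈ 1.246; C ≈ 1.413; D ≈ 2.418.
Targets: silver ratio ≈ 2.414; 5:3 ≈ 1.667; root-2 ≈ 1.414; 5:4 ≈ 1.250.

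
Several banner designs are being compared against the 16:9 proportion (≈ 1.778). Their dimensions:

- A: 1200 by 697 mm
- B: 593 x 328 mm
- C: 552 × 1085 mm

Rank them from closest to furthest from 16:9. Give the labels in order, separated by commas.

Ratios: A = 1200 / 697 ≈ 1.722; B = 593 / 328 ≈ 1.808; C = 1085 / 552 ≈ 1.966.
|Δ from 1.778|: A 0.056; B 0.030; C 0.188.

B, A, C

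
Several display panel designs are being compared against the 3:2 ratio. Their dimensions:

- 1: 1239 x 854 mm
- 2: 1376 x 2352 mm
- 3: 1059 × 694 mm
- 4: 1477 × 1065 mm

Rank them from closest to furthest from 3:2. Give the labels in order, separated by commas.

Ratios: 1 = 1239 / 854 ≈ 1.451; 2 = 2352 / 1376 ≈ 1.709; 3 = 1059 / 694 ≈ 1.526; 4 = 1477 / 1065 ≈ 1.387.
|Δ from 1.500|: 1 0.049; 2 0.209; 3 0.026; 4 0.113.

3, 1, 4, 2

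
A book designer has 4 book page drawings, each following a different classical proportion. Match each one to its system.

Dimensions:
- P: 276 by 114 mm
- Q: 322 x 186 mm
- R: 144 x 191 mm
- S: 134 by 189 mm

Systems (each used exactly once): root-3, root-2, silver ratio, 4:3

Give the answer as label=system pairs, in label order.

P=silver ratio, Q=root-3, R=4:3, S=root-2

Ratios: P ≈ 2.421; Q ≈ 1.731; R ≈ 1.326; S ≈ 1.410.
Targets: root-3 ≈ 1.732; root-2 ≈ 1.414; silver ratio ≈ 2.414; 4:3 ≈ 1.333.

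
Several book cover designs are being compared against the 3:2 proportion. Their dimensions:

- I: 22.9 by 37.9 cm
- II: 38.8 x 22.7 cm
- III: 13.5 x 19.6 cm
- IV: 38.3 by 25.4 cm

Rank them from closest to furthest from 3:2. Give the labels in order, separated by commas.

IV, III, I, II

I: 37.9/22.9 ≈ 1.655 → |1.655 − 1.500| = 0.155
II: 38.8/22.7 ≈ 1.709 → |1.709 − 1.500| = 0.209
III: 19.6/13.5 ≈ 1.452 → |1.452 − 1.500| = 0.048
IV: 38.3/25.4 ≈ 1.508 → |1.508 − 1.500| = 0.008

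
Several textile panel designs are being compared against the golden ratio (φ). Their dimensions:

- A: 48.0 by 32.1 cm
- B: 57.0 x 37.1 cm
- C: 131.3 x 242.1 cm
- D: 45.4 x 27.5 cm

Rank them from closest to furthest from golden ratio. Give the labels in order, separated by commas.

A: 48.0/32.1 ≈ 1.495 → |1.495 − 1.618| = 0.123
B: 57.0/37.1 ≈ 1.536 → |1.536 − 1.618| = 0.082
C: 242.1/131.3 ≈ 1.844 → |1.844 − 1.618| = 0.226
D: 45.4/27.5 ≈ 1.651 → |1.651 − 1.618| = 0.033

D, B, A, C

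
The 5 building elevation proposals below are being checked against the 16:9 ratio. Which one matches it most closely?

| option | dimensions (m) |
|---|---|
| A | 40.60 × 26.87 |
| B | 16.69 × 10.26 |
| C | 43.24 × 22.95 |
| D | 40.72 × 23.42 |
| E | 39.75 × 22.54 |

Ratios (long/short): A ≈ 1.511; B ≈ 1.627; C ≈ 1.884; D ≈ 1.739; E ≈ 1.764.
16:9 ≈ 1.778; option E is nearest (Δ 0.014).

E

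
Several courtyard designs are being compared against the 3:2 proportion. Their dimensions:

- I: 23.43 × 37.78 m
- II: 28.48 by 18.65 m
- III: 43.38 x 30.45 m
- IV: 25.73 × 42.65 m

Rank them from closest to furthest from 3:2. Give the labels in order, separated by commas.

II, III, I, IV

I: 37.78/23.43 ≈ 1.612 → |1.612 − 1.500| = 0.112
II: 28.48/18.65 ≈ 1.527 → |1.527 − 1.500| = 0.027
III: 43.38/30.45 ≈ 1.425 → |1.425 − 1.500| = 0.075
IV: 42.65/25.73 ≈ 1.658 → |1.658 − 1.500| = 0.158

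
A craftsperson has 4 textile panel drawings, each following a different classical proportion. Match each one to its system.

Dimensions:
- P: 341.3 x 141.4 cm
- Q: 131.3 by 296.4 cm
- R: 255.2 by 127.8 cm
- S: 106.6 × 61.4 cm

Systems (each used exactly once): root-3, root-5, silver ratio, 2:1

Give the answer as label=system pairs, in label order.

P=silver ratio, Q=root-5, R=2:1, S=root-3

P = 341.3/141.4 ≈ 2.414 → silver ratio (2.414)
Q = 296.4/131.3 ≈ 2.257 → root-5 (2.236)
R = 255.2/127.8 ≈ 1.997 → 2:1 (2.000)
S = 106.6/61.4 ≈ 1.736 → root-3 (1.732)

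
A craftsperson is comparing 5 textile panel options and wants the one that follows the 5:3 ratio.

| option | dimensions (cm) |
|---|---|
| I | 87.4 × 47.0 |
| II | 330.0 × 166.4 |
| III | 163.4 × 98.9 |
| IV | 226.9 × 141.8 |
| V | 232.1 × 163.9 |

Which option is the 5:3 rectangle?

Ratios (long/short): I ≈ 1.860; II ≈ 1.983; III ≈ 1.652; IV ≈ 1.600; V ≈ 1.416.
5:3 ≈ 1.667; option III is nearest (Δ 0.015).

III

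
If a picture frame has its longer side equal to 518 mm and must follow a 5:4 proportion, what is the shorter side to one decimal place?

5:4 = 1.25000.
Shorter side = 518 ÷ 1.25000 ≈ 414.400 → 414.4 mm.

414.4 mm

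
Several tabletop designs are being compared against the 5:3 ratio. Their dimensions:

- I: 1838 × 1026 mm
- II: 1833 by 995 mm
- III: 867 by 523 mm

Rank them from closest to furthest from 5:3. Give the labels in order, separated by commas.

Ratios: I = 1838 / 1026 ≈ 1.791; II = 1833 / 995 ≈ 1.842; III = 867 / 523 ≈ 1.658.
|Δ from 1.667|: I 0.124; II 0.175; III 0.009.

III, I, II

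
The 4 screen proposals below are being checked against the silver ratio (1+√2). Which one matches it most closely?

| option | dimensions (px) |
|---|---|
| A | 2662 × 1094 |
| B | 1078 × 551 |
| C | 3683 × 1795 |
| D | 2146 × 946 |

Ratios (long/short): A ≈ 2.433; B ≈ 1.956; C ≈ 2.052; D ≈ 2.268.
silver ratio ≈ 2.414; option A is nearest (Δ 0.019).

A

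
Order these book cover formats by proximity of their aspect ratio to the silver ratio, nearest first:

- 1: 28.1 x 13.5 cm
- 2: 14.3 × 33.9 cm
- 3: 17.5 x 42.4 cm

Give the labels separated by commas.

Ratios: 1 = 28.1 / 13.5 ≈ 2.081; 2 = 33.9 / 14.3 ≈ 2.371; 3 = 42.4 / 17.5 ≈ 2.423.
|Δ from 2.414|: 1 0.333; 2 0.043; 3 0.009.

3, 2, 1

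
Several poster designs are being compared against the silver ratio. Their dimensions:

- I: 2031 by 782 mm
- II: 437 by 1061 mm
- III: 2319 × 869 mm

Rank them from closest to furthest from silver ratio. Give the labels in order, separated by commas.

II, I, III

Ratios: I = 2031 / 782 ≈ 2.597; II = 1061 / 437 ≈ 2.428; III = 2319 / 869 ≈ 2.669.
|Δ from 2.414|: I 0.183; II 0.014; III 0.255.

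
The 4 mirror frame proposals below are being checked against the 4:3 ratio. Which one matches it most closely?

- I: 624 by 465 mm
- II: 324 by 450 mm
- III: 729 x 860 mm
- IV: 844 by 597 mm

Target 4:3 ≈ 1.333.
I: 1.342 (Δ0.009)  II: 1.389 (Δ0.056)  III: 1.180 (Δ0.153)  IV: 1.414 (Δ0.081)

I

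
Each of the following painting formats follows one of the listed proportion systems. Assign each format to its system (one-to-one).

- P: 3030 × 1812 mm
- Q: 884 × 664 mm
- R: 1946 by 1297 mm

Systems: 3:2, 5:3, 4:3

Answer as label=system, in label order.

P = 3030/1812 ≈ 1.672 → 5:3 (1.667)
Q = 884/664 ≈ 1.331 → 4:3 (1.333)
R = 1946/1297 ≈ 1.500 → 3:2 (1.500)

P=5:3, Q=4:3, R=3:2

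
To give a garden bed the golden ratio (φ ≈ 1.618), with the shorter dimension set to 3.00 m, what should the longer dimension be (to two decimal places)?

4.85 m

golden ratio ≈ 1.61803.
Longer side = 3.00 × 1.61803 ≈ 4.8541 → 4.85 m.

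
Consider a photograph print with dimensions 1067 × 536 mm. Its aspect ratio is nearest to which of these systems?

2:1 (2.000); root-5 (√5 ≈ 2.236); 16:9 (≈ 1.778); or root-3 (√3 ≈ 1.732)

Ratio = 1067 / 536 ≈ 1.991.
Distances: 2:1 2.000 (Δ 0.009); root-5 2.236 (Δ 0.245); 16:9 1.778 (Δ 0.213); root-3 1.732 (Δ 0.259).

2:1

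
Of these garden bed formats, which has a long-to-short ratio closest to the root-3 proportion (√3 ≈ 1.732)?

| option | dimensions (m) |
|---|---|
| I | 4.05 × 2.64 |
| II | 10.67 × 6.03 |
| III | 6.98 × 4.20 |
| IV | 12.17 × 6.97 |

IV

Ratios (long/short): I ≈ 1.534; II ≈ 1.769; III ≈ 1.662; IV ≈ 1.746.
root-3 ≈ 1.732; option IV is nearest (Δ 0.014).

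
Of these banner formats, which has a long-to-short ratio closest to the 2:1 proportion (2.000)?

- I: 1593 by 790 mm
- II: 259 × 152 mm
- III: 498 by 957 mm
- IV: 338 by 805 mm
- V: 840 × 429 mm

I

Ratios (long/short): I ≈ 2.016; II ≈ 1.704; III ≈ 1.922; IV ≈ 2.382; V ≈ 1.958.
2:1 ≈ 2.000; option I is nearest (Δ 0.016).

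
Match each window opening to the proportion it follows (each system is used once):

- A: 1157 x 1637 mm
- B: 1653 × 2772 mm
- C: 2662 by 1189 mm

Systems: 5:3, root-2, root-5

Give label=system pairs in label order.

A=root-2, B=5:3, C=root-5

Ratios: A ≈ 1.415; B ≈ 1.677; C ≈ 2.239.
Targets: 5:3 ≈ 1.667; root-2 ≈ 1.414; root-5 ≈ 2.236.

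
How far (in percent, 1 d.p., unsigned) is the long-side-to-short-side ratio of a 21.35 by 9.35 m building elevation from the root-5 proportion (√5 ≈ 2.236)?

Ratio = 21.35 / 9.35 ≈ 2.2834.
Ideal root-5 ≈ 2.2361. |2.2834 − 2.2361| / 2.2361 ≈ 2.12% → 2.1%.

2.1%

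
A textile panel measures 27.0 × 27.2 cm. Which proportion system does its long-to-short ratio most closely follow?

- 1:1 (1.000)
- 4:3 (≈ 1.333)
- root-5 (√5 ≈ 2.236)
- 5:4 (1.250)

1:1

27.2/27.0 ≈ 1.007. Nearest candidates are 1:1 (1.000, off by 0.007) and 5:4 (1.250, off by 0.243).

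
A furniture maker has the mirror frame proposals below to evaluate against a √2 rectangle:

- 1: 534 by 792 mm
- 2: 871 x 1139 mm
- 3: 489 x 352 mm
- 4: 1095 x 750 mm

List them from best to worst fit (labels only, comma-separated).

1: 792/534 ≈ 1.483 → |1.483 − 1.414| = 0.069
2: 1139/871 ≈ 1.308 → |1.308 − 1.414| = 0.106
3: 489/352 ≈ 1.389 → |1.389 − 1.414| = 0.025
4: 1095/750 ≈ 1.460 → |1.460 − 1.414| = 0.046

3, 4, 1, 2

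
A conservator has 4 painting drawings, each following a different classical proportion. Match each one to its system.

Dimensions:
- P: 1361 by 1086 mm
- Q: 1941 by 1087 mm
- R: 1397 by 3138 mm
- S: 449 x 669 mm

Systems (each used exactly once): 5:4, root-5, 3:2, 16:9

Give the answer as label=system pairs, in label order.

P = 1361/1086 ≈ 1.253 → 5:4 (1.250)
Q = 1941/1087 ≈ 1.786 → 16:9 (1.778)
R = 3138/1397 ≈ 2.246 → root-5 (2.236)
S = 669/449 ≈ 1.490 → 3:2 (1.500)

P=5:4, Q=16:9, R=root-5, S=3:2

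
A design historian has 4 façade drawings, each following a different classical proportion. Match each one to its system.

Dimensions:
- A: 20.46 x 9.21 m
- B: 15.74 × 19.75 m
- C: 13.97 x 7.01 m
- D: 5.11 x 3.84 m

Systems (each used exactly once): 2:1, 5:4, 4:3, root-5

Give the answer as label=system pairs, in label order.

Ratios: A ≈ 2.221; B ≈ 1.255; C ≈ 1.993; D ≈ 1.331.
Targets: 2:1 ≈ 2.000; 5:4 ≈ 1.250; 4:3 ≈ 1.333; root-5 ≈ 2.236.

A=root-5, B=5:4, C=2:1, D=4:3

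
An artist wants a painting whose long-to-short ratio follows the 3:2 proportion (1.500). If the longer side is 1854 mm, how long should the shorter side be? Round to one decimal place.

1236.0 mm

3:2 = 1.50000.
Shorter side = 1854 ÷ 1.50000 ≈ 1236.000 → 1236.0 mm.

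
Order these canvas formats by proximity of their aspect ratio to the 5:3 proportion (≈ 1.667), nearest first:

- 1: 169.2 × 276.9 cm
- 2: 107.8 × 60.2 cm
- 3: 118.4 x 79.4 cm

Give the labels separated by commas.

1, 2, 3

Ratios: 1 = 276.9 / 169.2 ≈ 1.637; 2 = 107.8 / 60.2 ≈ 1.791; 3 = 118.4 / 79.4 ≈ 1.491.
|Δ from 1.667|: 1 0.030; 2 0.124; 3 0.176.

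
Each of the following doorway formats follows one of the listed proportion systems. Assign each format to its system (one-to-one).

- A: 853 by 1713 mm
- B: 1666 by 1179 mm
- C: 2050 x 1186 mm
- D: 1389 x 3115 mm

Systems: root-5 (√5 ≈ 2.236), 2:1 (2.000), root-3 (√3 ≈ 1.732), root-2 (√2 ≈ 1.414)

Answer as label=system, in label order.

A=2:1, B=root-2, C=root-3, D=root-5

Ratios: A ≈ 2.008; B ≈ 1.413; C ≈ 1.728; D ≈ 2.243.
Targets: root-5 ≈ 2.236; 2:1 ≈ 2.000; root-3 ≈ 1.732; root-2 ≈ 1.414.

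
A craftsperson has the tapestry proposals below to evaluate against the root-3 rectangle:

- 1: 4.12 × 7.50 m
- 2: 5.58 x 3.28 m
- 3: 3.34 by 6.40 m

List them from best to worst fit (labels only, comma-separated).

2, 1, 3

Ratios: 1 = 7.50 / 4.12 ≈ 1.820; 2 = 5.58 / 3.28 ≈ 1.701; 3 = 6.40 / 3.34 ≈ 1.916.
|Δ from 1.732|: 1 0.088; 2 0.031; 3 0.184.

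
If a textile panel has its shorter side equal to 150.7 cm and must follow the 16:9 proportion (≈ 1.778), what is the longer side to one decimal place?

16:9 ≈ 1.77778.
Longer side = 150.7 × 1.77778 ≈ 267.911 → 267.9 cm.

267.9 cm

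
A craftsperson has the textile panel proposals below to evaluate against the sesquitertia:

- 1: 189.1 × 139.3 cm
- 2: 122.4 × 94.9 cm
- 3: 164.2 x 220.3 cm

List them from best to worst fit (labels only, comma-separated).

3, 1, 2

1: 189.1/139.3 ≈ 1.358 → |1.358 − 1.333| = 0.025
2: 122.4/94.9 ≈ 1.290 → |1.290 − 1.333| = 0.043
3: 220.3/164.2 ≈ 1.342 → |1.342 − 1.333| = 0.009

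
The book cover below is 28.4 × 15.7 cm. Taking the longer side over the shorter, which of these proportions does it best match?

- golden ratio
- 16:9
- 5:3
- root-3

Ratio = 28.4 / 15.7 ≈ 1.809.
Distances: golden ratio 1.618 (Δ 0.191); 16:9 1.778 (Δ 0.031); 5:3 1.667 (Δ 0.142); root-3 1.732 (Δ 0.077).

16:9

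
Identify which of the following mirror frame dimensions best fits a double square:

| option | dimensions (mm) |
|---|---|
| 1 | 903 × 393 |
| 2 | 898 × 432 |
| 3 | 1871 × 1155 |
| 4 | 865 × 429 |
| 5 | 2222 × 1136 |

4

Ratios (long/short): 1 ≈ 2.298; 2 ≈ 2.079; 3 ≈ 1.620; 4 ≈ 2.016; 5 ≈ 1.956.
2:1 ≈ 2.000; option 4 is nearest (Δ 0.016).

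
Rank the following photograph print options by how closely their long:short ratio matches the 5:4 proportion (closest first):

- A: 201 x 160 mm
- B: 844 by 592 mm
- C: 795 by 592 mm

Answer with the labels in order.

A, C, B

Ratios: A = 201 / 160 ≈ 1.256; B = 844 / 592 ≈ 1.426; C = 795 / 592 ≈ 1.343.
|Δ from 1.250|: A 0.006; B 0.176; C 0.093.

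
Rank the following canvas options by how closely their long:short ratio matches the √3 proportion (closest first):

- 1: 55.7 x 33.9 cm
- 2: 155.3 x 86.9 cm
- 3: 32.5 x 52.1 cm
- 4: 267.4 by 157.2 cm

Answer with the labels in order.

1: 55.7/33.9 ≈ 1.643 → |1.643 − 1.732| = 0.089
2: 155.3/86.9 ≈ 1.787 → |1.787 − 1.732| = 0.055
3: 52.1/32.5 ≈ 1.603 → |1.603 − 1.732| = 0.129
4: 267.4/157.2 ≈ 1.701 → |1.701 − 1.732| = 0.031

4, 2, 1, 3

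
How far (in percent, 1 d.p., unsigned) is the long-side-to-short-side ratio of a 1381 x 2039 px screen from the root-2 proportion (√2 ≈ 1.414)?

Ratio = 2039 / 1381 ≈ 1.4765.
Ideal root-2 ≈ 1.4142. |1.4765 − 1.4142| / 1.4142 ≈ 4.41% → 4.4%.

4.4%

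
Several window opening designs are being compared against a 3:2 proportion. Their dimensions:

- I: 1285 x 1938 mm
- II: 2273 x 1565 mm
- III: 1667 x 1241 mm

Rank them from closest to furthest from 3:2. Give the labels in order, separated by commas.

I, II, III

I: 1938/1285 ≈ 1.508 → |1.508 − 1.500| = 0.008
II: 2273/1565 ≈ 1.452 → |1.452 − 1.500| = 0.048
III: 1667/1241 ≈ 1.343 → |1.343 − 1.500| = 0.157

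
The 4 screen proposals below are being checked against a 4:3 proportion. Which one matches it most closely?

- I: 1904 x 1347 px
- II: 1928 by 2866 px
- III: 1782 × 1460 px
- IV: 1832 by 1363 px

Target 4:3 ≈ 1.333.
I: 1.414 (Δ0.081)  II: 1.487 (Δ0.154)  III: 1.221 (Δ0.112)  IV: 1.344 (Δ0.011)

IV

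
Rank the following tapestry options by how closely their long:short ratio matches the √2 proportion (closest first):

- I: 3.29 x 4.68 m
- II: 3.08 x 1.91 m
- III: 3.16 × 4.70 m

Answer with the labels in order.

I: 4.68/3.29 ≈ 1.422 → |1.422 − 1.414| = 0.008
II: 3.08/1.91 ≈ 1.613 → |1.613 − 1.414| = 0.199
III: 4.70/3.16 ≈ 1.487 → |1.487 − 1.414| = 0.073

I, III, II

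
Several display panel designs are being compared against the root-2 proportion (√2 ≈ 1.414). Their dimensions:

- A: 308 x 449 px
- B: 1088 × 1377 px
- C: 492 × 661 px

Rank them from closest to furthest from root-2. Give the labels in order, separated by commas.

A, C, B

Ratios: A = 449 / 308 ≈ 1.458; B = 1377 / 1088 ≈ 1.266; C = 661 / 492 ≈ 1.343.
|Δ from 1.414|: A 0.044; B 0.148; C 0.071.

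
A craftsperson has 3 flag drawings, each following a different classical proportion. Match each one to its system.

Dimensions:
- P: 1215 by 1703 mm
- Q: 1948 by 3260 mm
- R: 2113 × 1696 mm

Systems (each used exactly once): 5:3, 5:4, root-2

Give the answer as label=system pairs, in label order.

P=root-2, Q=5:3, R=5:4

Ratios: P ≈ 1.402; Q ≈ 1.674; R ≈ 1.246.
Targets: 5:3 ≈ 1.667; 5:4 ≈ 1.250; root-2 ≈ 1.414.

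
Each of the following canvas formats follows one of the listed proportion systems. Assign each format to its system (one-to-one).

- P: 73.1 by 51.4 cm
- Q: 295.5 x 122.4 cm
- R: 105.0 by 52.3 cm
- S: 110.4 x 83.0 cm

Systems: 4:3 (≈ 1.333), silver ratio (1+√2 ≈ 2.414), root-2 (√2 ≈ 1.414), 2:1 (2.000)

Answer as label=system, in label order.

Ratios: P ≈ 1.422; Q ≈ 2.414; R ≈ 2.008; S ≈ 1.330.
Targets: 4:3 ≈ 1.333; silver ratio ≈ 2.414; root-2 ≈ 1.414; 2:1 ≈ 2.000.

P=root-2, Q=silver ratio, R=2:1, S=4:3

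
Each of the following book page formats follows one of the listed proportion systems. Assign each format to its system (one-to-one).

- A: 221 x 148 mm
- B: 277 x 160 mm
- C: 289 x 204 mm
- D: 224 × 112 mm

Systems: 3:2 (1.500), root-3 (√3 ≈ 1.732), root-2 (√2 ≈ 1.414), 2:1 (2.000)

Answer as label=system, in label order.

A=3:2, B=root-3, C=root-2, D=2:1

Ratios: A ≈ 1.493; B ≈ 1.731; C ≈ 1.417; D ≈ 2.000.
Targets: 3:2 ≈ 1.500; root-3 ≈ 1.732; root-2 ≈ 1.414; 2:1 ≈ 2.000.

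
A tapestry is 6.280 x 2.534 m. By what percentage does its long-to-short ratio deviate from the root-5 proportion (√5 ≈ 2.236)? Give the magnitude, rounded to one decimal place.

Ratio = 6.280 / 2.534 ≈ 2.4783.
Ideal root-5 ≈ 2.2361. |2.4783 − 2.2361| / 2.2361 ≈ 10.83% → 10.8%.

10.8%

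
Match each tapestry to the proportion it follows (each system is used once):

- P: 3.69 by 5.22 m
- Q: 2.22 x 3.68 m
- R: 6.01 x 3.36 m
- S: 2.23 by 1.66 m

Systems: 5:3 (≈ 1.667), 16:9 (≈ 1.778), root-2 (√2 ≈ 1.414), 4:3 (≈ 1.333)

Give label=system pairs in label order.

P=root-2, Q=5:3, R=16:9, S=4:3

P = 5.22/3.69 ≈ 1.415 → root-2 (1.414)
Q = 3.68/2.22 ≈ 1.658 → 5:3 (1.667)
R = 6.01/3.36 ≈ 1.789 → 16:9 (1.778)
S = 2.23/1.66 ≈ 1.343 → 4:3 (1.333)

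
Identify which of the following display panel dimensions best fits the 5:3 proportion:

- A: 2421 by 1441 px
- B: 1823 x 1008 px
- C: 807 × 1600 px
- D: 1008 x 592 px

A

Target 5:3 ≈ 1.667.
A: 1.680 (Δ0.013)  B: 1.809 (Δ0.142)  C: 1.983 (Δ0.316)  D: 1.703 (Δ0.036)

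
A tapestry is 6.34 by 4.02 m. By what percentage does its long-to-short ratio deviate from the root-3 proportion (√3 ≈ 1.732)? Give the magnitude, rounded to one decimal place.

Ratio = 6.34 / 4.02 ≈ 1.5771.
Ideal root-3 ≈ 1.7321. |1.5771 − 1.7321| / 1.7321 ≈ 8.95% → 8.9%.

8.9%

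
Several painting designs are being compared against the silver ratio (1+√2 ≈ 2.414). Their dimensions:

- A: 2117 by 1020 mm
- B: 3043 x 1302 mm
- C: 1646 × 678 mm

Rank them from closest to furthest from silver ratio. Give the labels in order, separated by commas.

C, B, A

A: 2117/1020 ≈ 2.075 → |2.075 − 2.414| = 0.339
B: 3043/1302 ≈ 2.337 → |2.337 − 2.414| = 0.077
C: 1646/678 ≈ 2.428 → |2.428 − 2.414| = 0.014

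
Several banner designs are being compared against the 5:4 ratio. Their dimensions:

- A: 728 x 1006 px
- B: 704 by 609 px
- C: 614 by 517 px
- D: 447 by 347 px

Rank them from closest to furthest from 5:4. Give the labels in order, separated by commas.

D, C, B, A

A: 1006/728 ≈ 1.382 → |1.382 − 1.250| = 0.132
B: 704/609 ≈ 1.156 → |1.156 − 1.250| = 0.094
C: 614/517 ≈ 1.188 → |1.188 − 1.250| = 0.062
D: 447/347 ≈ 1.288 → |1.288 − 1.250| = 0.038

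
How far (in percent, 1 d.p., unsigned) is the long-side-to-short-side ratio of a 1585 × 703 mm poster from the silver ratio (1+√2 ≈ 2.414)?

6.6%

Ratio = 1585 / 703 ≈ 2.2546.
Ideal silver ratio ≈ 2.4142. |2.2546 − 2.4142| / 2.4142 ≈ 6.61% → 6.6%.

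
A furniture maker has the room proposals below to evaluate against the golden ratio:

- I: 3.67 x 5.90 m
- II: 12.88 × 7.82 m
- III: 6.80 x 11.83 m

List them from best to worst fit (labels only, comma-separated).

Ratios: I = 5.90 / 3.67 ≈ 1.608; II = 12.88 / 7.82 ≈ 1.647; III = 11.83 / 6.80 ≈ 1.740.
|Δ from 1.618|: I 0.010; II 0.029; III 0.122.

I, II, III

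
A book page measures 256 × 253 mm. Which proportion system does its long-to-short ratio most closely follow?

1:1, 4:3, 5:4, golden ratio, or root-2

1:1

256/253 ≈ 1.012. Nearest candidates are 1:1 (1.000, off by 0.012) and 5:4 (1.250, off by 0.238).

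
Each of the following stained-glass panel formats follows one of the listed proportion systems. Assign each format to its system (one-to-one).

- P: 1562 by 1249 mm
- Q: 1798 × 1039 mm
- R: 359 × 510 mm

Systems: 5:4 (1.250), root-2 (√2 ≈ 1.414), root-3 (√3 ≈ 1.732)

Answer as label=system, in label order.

P = 1562/1249 ≈ 1.251 → 5:4 (1.250)
Q = 1798/1039 ≈ 1.731 → root-3 (1.732)
R = 510/359 ≈ 1.421 → root-2 (1.414)

P=5:4, Q=root-3, R=root-2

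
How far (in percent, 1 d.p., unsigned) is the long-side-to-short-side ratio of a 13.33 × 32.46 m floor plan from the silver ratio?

0.9%

Ratio = 32.46 / 13.33 ≈ 2.4351.
Ideal silver ratio ≈ 2.4142. |2.4351 − 2.4142| / 2.4142 ≈ 0.87% → 0.9%.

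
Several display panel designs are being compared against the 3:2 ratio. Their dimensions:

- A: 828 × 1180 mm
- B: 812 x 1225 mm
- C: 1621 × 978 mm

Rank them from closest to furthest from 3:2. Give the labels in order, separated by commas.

B, A, C

Ratios: A = 1180 / 828 ≈ 1.425; B = 1225 / 812 ≈ 1.509; C = 1621 / 978 ≈ 1.657.
|Δ from 1.500|: A 0.075; B 0.009; C 0.157.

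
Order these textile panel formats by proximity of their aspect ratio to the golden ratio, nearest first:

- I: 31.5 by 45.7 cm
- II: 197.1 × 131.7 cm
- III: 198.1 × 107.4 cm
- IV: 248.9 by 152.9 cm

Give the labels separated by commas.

IV, II, I, III

I: 45.7/31.5 ≈ 1.451 → |1.451 − 1.618| = 0.167
II: 197.1/131.7 ≈ 1.497 → |1.497 − 1.618| = 0.121
III: 198.1/107.4 ≈ 1.845 → |1.845 − 1.618| = 0.227
IV: 248.9/152.9 ≈ 1.628 → |1.628 − 1.618| = 0.010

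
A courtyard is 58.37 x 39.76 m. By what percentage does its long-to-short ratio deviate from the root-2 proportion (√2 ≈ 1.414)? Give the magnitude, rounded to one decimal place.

Ratio = 58.37 / 39.76 ≈ 1.4681.
Ideal root-2 ≈ 1.4142. |1.4681 − 1.4142| / 1.4142 ≈ 3.81% → 3.8%.

3.8%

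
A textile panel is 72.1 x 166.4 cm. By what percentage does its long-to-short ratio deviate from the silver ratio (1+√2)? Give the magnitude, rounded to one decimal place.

Ratio = 166.4 / 72.1 ≈ 2.3079.
Ideal silver ratio ≈ 2.4142. |2.3079 − 2.4142| / 2.4142 ≈ 4.40% → 4.4%.

4.4%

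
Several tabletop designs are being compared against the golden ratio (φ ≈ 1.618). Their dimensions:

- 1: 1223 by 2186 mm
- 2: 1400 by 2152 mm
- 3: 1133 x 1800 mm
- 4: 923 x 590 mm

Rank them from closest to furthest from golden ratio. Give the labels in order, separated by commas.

Ratios: 1 = 2186 / 1223 ≈ 1.787; 2 = 2152 / 1400 ≈ 1.537; 3 = 1800 / 1133 ≈ 1.589; 4 = 923 / 590 ≈ 1.564.
|Δ from 1.618|: 1 0.169; 2 0.081; 3 0.029; 4 0.054.

3, 4, 2, 1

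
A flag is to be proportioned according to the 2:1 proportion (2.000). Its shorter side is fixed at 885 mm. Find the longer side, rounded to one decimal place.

2:1 = 2.00000.
Longer side = 885 × 2.00000 ≈ 1770.000 → 1770.0 mm.

1770.0 mm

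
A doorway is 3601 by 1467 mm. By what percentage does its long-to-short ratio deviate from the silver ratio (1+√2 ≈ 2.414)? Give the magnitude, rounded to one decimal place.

Ratio = 3601 / 1467 ≈ 2.4547.
Ideal silver ratio ≈ 2.4142. |2.4547 − 2.4142| / 2.4142 ≈ 1.68% → 1.7%.

1.7%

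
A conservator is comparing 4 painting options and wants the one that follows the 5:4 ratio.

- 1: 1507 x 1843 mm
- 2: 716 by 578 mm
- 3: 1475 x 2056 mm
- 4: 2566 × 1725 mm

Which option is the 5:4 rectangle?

Ratios (long/short): 1 ≈ 1.223; 2 ≈ 1.239; 3 ≈ 1.394; 4 ≈ 1.488.
5:4 ≈ 1.250; option 2 is nearest (Δ 0.011).

2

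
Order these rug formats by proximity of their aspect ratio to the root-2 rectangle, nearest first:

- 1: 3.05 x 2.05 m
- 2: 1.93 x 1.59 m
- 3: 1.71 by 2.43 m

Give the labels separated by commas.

3, 1, 2

1: 3.05/2.05 ≈ 1.488 → |1.488 − 1.414| = 0.074
2: 1.93/1.59 ≈ 1.214 → |1.214 − 1.414| = 0.200
3: 2.43/1.71 ≈ 1.421 → |1.421 − 1.414| = 0.007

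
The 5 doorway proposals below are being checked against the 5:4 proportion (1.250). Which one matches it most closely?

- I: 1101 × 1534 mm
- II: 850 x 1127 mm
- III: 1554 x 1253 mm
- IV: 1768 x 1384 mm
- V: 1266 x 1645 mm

III

Target 5:4 ≈ 1.250.
I: 1.393 (Δ0.143)  II: 1.326 (Δ0.076)  III: 1.240 (Δ0.010)  IV: 1.277 (Δ0.027)  V: 1.299 (Δ0.049)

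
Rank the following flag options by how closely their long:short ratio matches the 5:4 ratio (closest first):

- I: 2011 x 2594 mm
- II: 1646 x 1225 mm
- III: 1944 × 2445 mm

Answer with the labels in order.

III, I, II

Ratios: I = 2594 / 2011 ≈ 1.290; II = 1646 / 1225 ≈ 1.344; III = 2445 / 1944 ≈ 1.258.
|Δ from 1.250|: I 0.040; II 0.094; III 0.008.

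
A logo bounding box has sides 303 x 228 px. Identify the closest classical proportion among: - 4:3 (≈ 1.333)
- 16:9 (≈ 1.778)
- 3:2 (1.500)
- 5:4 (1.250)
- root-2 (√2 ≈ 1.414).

Ratio = 303 / 228 ≈ 1.329.
Distances: 4:3 1.333 (Δ 0.004); 16:9 1.778 (Δ 0.449); 3:2 1.500 (Δ 0.171); 5:4 1.250 (Δ 0.079); root-2 1.414 (Δ 0.085).

4:3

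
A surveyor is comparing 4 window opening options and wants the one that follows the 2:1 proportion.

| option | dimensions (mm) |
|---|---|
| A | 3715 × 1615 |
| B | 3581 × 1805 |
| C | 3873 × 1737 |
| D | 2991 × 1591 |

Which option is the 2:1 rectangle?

B

Ratios (long/short): A ≈ 2.300; B ≈ 1.984; C ≈ 2.230; D ≈ 1.880.
2:1 ≈ 2.000; option B is nearest (Δ 0.016).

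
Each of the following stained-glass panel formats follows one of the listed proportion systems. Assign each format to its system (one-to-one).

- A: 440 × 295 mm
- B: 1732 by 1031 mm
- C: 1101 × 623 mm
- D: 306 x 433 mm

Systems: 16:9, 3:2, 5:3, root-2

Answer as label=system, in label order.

A = 440/295 ≈ 1.492 → 3:2 (1.500)
B = 1732/1031 ≈ 1.680 → 5:3 (1.667)
C = 1101/623 ≈ 1.767 → 16:9 (1.778)
D = 433/306 ≈ 1.415 → root-2 (1.414)

A=3:2, B=5:3, C=16:9, D=root-2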